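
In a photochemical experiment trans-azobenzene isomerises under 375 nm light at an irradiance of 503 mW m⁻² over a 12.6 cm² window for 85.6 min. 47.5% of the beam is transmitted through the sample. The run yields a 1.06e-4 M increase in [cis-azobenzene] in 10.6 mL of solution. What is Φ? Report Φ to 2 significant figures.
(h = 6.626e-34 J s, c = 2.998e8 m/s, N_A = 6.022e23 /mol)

Φ = 0.21

Product: (1.06e-4 M)(0.0106 L) = 1.124e-6 mol.
Photon energy at 375 nm: hc/λ = (6.626e-34)(2.998e8)/(375e-9) = 5.297e-19 J.
Energy delivered: (503 mW m⁻²)(12.6e-4 m²)(5136 s) = 3.255 J.
Photons incident: 3.255 / 5.297e-19 = 6.145e18, i.e. 6.145e18/6.022e23 = 1.020e-5 mol.
Fraction absorbed: 1 − 47.5/100 = 0.5250.
Photons absorbed: 0.5250 × 1.020e-5 = 5.355e-6 mol.
Φ = 1.124e-6 mol / 5.355e-6 mol photons = 0.21.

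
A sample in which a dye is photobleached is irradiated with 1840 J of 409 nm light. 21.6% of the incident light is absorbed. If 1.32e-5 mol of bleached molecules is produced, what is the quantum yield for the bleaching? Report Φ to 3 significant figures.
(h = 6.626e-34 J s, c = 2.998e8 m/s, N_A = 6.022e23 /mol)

Φ = 0.00971

Photon energy at 409 nm: hc/λ = (6.626e-34)(2.998e8)/(409e-9) = 4.857e-19 J.
Photons incident: 1840 / 4.857e-19 = 3.788e21, i.e. 3.788e21/6.022e23 = 0.006290 mol.
Photons absorbed: 0.216 × 0.006290 = 0.001359 mol.
Φ = 1.32e-5 mol / 0.001359 mol photons = 0.00971.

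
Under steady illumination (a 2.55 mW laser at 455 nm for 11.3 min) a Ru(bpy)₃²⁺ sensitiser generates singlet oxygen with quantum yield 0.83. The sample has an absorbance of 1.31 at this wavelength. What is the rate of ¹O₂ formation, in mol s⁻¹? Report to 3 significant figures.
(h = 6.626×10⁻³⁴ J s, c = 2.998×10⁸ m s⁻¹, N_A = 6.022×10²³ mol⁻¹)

7.66×10⁻⁹ mol s⁻¹

Photon energy at 455 nm: hc/λ = (6.626×10⁻³⁴)(2.998×10⁸)/(455×10⁻⁹) = 4.366×10⁻¹⁹ J.
Energy delivered: (2.55 mW)(678 s) = 1.729 J.
Photons incident: 1.729 / 4.366×10⁻¹⁹ = 3.960×10¹⁸, i.e. 3.960×10¹⁸/6.022×10²³ = 6.576×10⁻⁶ mol.
Fraction absorbed: 1 − 10^(−1.31) = 0.9510.
Photons absorbed: 0.9510 × 6.576×10⁻⁶ = 6.254×10⁻⁶ mol.
Product formed: 0.83 × 6.254×10⁻⁶ = 5.191×10⁻⁶ mol.
Rate: 5.191×10⁻⁶ / 678 s = 7.66×10⁻⁹ mol s⁻¹.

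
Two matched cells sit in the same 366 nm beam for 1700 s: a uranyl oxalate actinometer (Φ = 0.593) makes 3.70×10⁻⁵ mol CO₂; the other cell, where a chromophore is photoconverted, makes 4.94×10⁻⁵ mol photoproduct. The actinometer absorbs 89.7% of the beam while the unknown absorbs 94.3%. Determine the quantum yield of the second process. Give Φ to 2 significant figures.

Φ = 0.75

Photons absorbed by the actinometer: 3.70×10⁻⁵ / 0.593 = 6.239×10⁻⁵ mol.
Incident flux: 6.239×10⁻⁵ / 0.897 = 6.955×10⁻⁵ einstein.
Absorbed by unknown: 0.943 × 6.955×10⁻⁵ = 6.559×10⁻⁵ mol.
Φ(unknown) = 4.94×10⁻⁵ / 6.559×10⁻⁵ = 0.75.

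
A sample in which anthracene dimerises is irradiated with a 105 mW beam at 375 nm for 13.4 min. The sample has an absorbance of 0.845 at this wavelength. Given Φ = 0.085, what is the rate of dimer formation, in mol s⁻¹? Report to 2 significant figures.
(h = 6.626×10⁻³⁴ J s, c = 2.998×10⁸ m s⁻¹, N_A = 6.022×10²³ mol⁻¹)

2.4×10⁻⁸ mol s⁻¹

Photon energy at 375 nm: hc/λ = (6.626×10⁻³⁴)(2.998×10⁸)/(375×10⁻⁹) = 5.297×10⁻¹⁹ J.
Energy delivered: (105 mW)(804 s) = 84.42 J.
Photons incident: 84.42 / 5.297×10⁻¹⁹ = 1.594×10²⁰, i.e. 1.594×10²⁰/6.022×10²³ = 2.647×10⁻⁴ mol.
Fraction absorbed: 1 − 10^(−0.845) = 0.8571.
Photons absorbed: 0.8571 × 2.647×10⁻⁴ = 2.269×10⁻⁴ mol.
Product formed: 0.085 × 2.269×10⁻⁴ = 1.929×10⁻⁵ mol.
Rate: 1.929×10⁻⁵ / 804 s = 2.4×10⁻⁸ mol s⁻¹.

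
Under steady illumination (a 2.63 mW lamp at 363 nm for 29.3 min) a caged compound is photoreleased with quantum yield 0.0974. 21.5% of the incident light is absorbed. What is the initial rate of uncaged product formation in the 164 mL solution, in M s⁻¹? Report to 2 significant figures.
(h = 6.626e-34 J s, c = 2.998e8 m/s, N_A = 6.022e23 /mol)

1.0e-9 M s⁻¹

Photon energy at 363 nm: hc/λ = (6.626e-34)(2.998e8)/(363e-9) = 5.472e-19 J.
Energy delivered: (2.63 mW)(1758 s) = 4.624 J.
Photons incident: 4.624 / 5.472e-19 = 8.450e18, i.e. 8.450e18/6.022e23 = 1.403e-5 mol.
Photons absorbed: 0.215 × 1.403e-5 = 3.016e-6 mol.
Product formed: 0.0974 × 3.016e-6 = 2.938e-7 mol.
Rate: 2.938e-7 mol / (1758 s × 0.164 L) = 1.0e-9 M s⁻¹.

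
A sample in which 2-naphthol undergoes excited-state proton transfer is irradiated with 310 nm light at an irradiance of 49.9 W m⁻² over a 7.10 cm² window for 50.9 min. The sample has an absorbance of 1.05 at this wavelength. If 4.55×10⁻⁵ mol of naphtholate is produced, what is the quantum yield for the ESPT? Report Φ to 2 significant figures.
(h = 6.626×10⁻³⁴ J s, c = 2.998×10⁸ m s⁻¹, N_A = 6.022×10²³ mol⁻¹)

Photon energy at 310 nm: hc/λ = (6.626×10⁻³⁴)(2.998×10⁸)/(310×10⁻⁹) = 6.408×10⁻¹⁹ J.
Energy delivered: (49.9 W m⁻²)(7.10×10⁻⁴ m²)(3054 s) = 108.2 J.
Photons incident: 108.2 / 6.408×10⁻¹⁹ = 1.689×10²⁰, i.e. 1.689×10²⁰/6.022×10²³ = 2.805×10⁻⁴ mol.
Fraction absorbed: 1 − 10^(−1.05) = 0.9109.
Photons absorbed: 0.9109 × 2.805×10⁻⁴ = 2.555×10⁻⁴ mol.
Φ = 4.55×10⁻⁵ mol / 2.555×10⁻⁴ mol photons = 0.18.

Φ = 0.18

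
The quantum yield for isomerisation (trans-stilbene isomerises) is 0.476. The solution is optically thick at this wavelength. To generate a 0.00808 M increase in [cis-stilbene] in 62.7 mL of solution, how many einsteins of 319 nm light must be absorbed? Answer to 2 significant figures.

0.0011 einstein

Product: (0.00808 M)(0.0627 L) = 5.066×10⁻⁴ mol.
Photons that must be absorbed: 5.066×10⁻⁴ / 0.476 = 0.001064 mol.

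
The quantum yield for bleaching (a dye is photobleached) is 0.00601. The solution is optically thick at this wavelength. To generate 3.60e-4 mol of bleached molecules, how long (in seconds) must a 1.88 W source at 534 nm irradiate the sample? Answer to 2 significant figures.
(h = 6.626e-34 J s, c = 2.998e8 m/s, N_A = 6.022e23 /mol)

Photons that must be absorbed: 3.60e-4 / 0.00601 = 0.05990 mol.
Photon energy: hc/λ = 3.720e-19 J; per mole, 2.240e5 J mol⁻¹.
Energy required: 0.05990 × 2.240e5 = 1.342e4 J.
Time: 1.342e4 J / 1.88 W = 7100 s.

t ≈ 7100 s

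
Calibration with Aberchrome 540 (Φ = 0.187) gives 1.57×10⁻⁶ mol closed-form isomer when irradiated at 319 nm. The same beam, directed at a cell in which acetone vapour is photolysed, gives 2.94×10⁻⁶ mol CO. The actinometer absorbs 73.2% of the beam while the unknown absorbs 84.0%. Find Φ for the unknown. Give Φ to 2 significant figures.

Φ = 0.31

Photons absorbed by the actinometer: 1.57×10⁻⁶ / 0.187 = 8.396×10⁻⁶ mol.
Incident flux: 8.396×10⁻⁶ / 0.732 = 1.147×10⁻⁵ einstein.
Absorbed by unknown: 0.840 × 1.147×10⁻⁵ = 9.635×10⁻⁶ mol.
Φ(unknown) = 2.94×10⁻⁶ / 9.635×10⁻⁶ = 0.31.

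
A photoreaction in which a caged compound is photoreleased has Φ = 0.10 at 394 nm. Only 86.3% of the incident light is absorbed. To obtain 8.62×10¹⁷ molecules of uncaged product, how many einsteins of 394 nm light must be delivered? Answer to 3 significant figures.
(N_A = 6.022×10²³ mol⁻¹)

Product: 8.62×10¹⁷ / 6.022×10²³ = 1.431×10⁻⁶ mol.
Photons that must be absorbed: 1.431×10⁻⁶ / 0.10 = 1.431×10⁻⁵ mol.
Incident photons needed: 1.431×10⁻⁵ / 0.863 = 1.658×10⁻⁵ mol.

1.66×10⁻⁵ einstein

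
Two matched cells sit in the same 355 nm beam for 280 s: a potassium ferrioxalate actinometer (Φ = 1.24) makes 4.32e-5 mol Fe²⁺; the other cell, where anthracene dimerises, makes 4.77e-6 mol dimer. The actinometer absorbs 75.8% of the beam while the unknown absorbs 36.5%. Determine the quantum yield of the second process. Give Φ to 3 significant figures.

Photons absorbed by the actinometer: 4.32e-5 / 1.24 = 3.484e-5 mol.
Incident flux: 3.484e-5 / 0.758 = 4.596e-5 einstein.
Absorbed by unknown: 0.365 × 4.596e-5 = 1.678e-5 mol.
Φ(unknown) = 4.77e-6 / 1.678e-5 = 0.284.

Φ = 0.284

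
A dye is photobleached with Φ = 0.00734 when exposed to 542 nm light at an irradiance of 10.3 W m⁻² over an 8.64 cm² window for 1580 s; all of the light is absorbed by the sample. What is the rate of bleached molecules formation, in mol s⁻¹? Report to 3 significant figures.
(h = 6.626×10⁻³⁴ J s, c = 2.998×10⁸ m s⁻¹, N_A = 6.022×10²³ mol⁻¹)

2.96×10⁻¹⁰ mol s⁻¹

Photon energy at 542 nm: hc/λ = (6.626×10⁻³⁴)(2.998×10⁸)/(542×10⁻⁹) = 3.665×10⁻¹⁹ J.
Energy delivered: (10.3 W m⁻²)(8.64×10⁻⁴ m²)(1580 s) = 14.06 J.
Photons incident: 14.06 / 3.665×10⁻¹⁹ = 3.836×10¹⁹, i.e. 3.836×10¹⁹/6.022×10²³ = 6.370×10⁻⁵ mol.
Product formed: 0.00734 × 6.370×10⁻⁵ = 4.676×10⁻⁷ mol.
Rate: 4.676×10⁻⁷ / 1580 s = 2.96×10⁻¹⁰ mol s⁻¹.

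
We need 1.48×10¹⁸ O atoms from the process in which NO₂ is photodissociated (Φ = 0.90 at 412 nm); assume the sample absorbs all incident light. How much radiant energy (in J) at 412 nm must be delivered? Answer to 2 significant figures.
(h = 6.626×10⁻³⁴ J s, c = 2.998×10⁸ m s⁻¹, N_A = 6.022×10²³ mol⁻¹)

0.79 J

Product: 1.48×10¹⁸ / 6.022×10²³ = 2.458×10⁻⁶ mol.
Photons that must be absorbed: 2.458×10⁻⁶ / 0.90 = 2.731×10⁻⁶ mol.
Photon energy: hc/λ = 4.822×10⁻¹⁹ J; per mole, 2.904×10⁵ J mol⁻¹.
Energy required: 2.731×10⁻⁶ × 2.904×10⁵ = 0.79 J.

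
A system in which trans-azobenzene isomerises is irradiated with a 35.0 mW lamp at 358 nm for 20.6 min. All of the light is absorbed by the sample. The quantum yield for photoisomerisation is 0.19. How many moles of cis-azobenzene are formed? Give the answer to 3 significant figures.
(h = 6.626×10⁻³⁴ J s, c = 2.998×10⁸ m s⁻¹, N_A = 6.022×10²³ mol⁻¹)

Photon energy at 358 nm: hc/λ = (6.626×10⁻³⁴)(2.998×10⁸)/(358×10⁻⁹) = 5.549×10⁻¹⁹ J.
Energy delivered: (35.0 mW)(1236 s) = 43.26 J.
Photons incident: 43.26 / 5.549×10⁻¹⁹ = 7.796×10¹⁹, i.e. 7.796×10¹⁹/6.022×10²³ = 1.295×10⁻⁴ mol.
Product: Φ × n_abs = 0.19 × 1.295×10⁻⁴ = 2.461×10⁻⁵ mol.

2.46×10⁻⁵ mol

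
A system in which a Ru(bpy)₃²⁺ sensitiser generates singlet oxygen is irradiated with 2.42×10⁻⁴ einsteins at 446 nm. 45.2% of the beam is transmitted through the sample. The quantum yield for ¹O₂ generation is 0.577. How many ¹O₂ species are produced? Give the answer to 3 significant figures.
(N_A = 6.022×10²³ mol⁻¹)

4.61×10¹⁹ species

Fraction absorbed: 1 − 45.2/100 = 0.5480.
Photons absorbed: 0.5480 × 2.42×10⁻⁴ = 1.326×10⁻⁴ mol.
Product: Φ × n_abs = 0.577 × 1.326×10⁻⁴ = 7.651×10⁻⁵ mol.
As a count: 7.651×10⁻⁵ × 6.022×10²³ = 4.61×10¹⁹.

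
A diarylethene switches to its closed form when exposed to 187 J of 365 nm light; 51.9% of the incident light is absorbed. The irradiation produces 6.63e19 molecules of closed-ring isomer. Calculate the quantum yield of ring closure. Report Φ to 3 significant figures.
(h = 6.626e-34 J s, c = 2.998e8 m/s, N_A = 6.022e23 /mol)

Φ = 0.372

Product: 6.63e19 / 6.022e23 = 1.101e-4 mol.
Photon energy at 365 nm: hc/λ = (6.626e-34)(2.998e8)/(365e-9) = 5.442e-19 J.
Photons incident: 187 / 5.442e-19 = 3.436e20, i.e. 3.436e20/6.022e23 = 5.706e-4 mol.
Photons absorbed: 0.519 × 5.706e-4 = 2.961e-4 mol.
Φ = 1.101e-4 mol / 2.961e-4 mol photons = 0.372.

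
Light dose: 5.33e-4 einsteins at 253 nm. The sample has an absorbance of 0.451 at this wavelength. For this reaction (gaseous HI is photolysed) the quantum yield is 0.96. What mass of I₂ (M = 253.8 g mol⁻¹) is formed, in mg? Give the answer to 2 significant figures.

84 mg

Fraction absorbed: 1 − 10^(−0.451) = 0.6460.
Photons absorbed: 0.6460 × 5.33e-4 = 3.443e-4 mol.
Product: Φ × n_abs = 0.96 × 3.443e-4 = 3.305e-4 mol.
Mass: 3.305e-4 × 253.8 = 0.08388 g = 84 mg.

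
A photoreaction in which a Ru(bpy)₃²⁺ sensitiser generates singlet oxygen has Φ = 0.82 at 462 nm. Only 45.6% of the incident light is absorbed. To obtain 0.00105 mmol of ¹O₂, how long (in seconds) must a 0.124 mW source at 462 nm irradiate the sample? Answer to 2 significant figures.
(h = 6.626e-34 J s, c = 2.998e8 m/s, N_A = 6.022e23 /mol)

t ≈ 5900 s

Product: 0.00105 mmol = 1.05e-6 mol.
Photons that must be absorbed: 1.05e-6 / 0.82 = 1.280e-6 mol.
Incident photons needed: 1.280e-6 / 0.456 = 2.807e-6 mol.
Photon energy: hc/λ = 4.300e-19 J; per mole, 2.589e5 J mol⁻¹.
Energy required: 2.807e-6 × 2.589e5 = 0.7267 J.
Time: 0.7267 J / 0.000124 W = 5900 s.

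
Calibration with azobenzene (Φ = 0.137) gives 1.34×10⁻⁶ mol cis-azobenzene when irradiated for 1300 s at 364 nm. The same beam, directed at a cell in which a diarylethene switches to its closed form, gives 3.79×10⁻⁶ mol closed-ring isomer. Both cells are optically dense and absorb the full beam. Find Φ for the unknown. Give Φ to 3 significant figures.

Photons absorbed by the actinometer: 1.34×10⁻⁶ / 0.137 = 9.781×10⁻⁶ mol.
Φ(unknown) = 3.79×10⁻⁶ / 9.781×10⁻⁶ = 0.387.

Φ = 0.387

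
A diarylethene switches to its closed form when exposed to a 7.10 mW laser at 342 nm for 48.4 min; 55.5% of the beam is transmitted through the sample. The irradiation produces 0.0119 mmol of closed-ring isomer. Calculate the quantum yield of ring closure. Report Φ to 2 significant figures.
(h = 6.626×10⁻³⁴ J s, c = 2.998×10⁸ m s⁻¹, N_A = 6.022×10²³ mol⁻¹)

Φ = 0.45

Product: 0.0119 mmol = 1.19×10⁻⁵ mol.
Photon energy at 342 nm: hc/λ = (6.626×10⁻³⁴)(2.998×10⁸)/(342×10⁻⁹) = 5.808×10⁻¹⁹ J.
Energy delivered: (7.10 mW)(2904 s) = 20.62 J.
Photons incident: 20.62 / 5.808×10⁻¹⁹ = 3.550×10¹⁹, i.e. 3.550×10¹⁹/6.022×10²³ = 5.895×10⁻⁵ mol.
Fraction absorbed: 1 − 55.5/100 = 0.4450.
Photons absorbed: 0.4450 × 5.895×10⁻⁵ = 2.623×10⁻⁵ mol.
Φ = 1.19×10⁻⁵ mol / 2.623×10⁻⁵ mol photons = 0.45.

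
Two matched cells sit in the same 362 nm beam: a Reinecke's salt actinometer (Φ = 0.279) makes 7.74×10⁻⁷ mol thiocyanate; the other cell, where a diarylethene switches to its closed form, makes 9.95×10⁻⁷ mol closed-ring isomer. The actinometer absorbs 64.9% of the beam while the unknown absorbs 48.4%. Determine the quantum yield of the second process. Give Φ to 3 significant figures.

Photons absorbed by the actinometer: 7.74×10⁻⁷ / 0.279 = 2.774×10⁻⁶ mol.
Incident flux: 2.774×10⁻⁶ / 0.649 = 4.274×10⁻⁶ einstein.
Absorbed by unknown: 0.484 × 4.274×10⁻⁶ = 2.069×10⁻⁶ mol.
Φ(unknown) = 9.95×10⁻⁷ / 2.069×10⁻⁶ = 0.481.

Φ = 0.481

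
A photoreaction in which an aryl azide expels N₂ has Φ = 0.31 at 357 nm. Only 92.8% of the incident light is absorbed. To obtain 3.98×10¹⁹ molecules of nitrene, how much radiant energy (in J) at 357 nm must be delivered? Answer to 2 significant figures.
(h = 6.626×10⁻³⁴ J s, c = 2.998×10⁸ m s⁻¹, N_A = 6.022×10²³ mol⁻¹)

Product: 3.98×10¹⁹ / 6.022×10²³ = 6.609×10⁻⁵ mol.
Photons that must be absorbed: 6.609×10⁻⁵ / 0.31 = 2.132×10⁻⁴ mol.
Incident photons needed: 2.132×10⁻⁴ / 0.928 = 2.297×10⁻⁴ mol.
Photon energy: hc/λ = 5.564×10⁻¹⁹ J; per mole, 3.351×10⁵ J mol⁻¹.
Energy required: 2.297×10⁻⁴ × 3.351×10⁵ = 77 J.

77 J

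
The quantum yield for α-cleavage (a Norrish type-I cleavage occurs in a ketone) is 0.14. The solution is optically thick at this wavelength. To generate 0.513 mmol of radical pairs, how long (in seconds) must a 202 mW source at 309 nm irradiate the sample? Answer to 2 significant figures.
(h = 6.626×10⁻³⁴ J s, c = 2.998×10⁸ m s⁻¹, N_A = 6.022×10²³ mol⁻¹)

t ≈ 7000 s

Product: 0.513 mmol = 5.13×10⁻⁴ mol.
Photons that must be absorbed: 5.13×10⁻⁴ / 0.14 = 0.003664 mol.
Photon energy: hc/λ = 6.429×10⁻¹⁹ J; per mole, 3.872×10⁵ J mol⁻¹.
Energy required: 0.003664 × 3.872×10⁵ = 1419 J.
Time: 1419 J / 0.202 W = 7000 s.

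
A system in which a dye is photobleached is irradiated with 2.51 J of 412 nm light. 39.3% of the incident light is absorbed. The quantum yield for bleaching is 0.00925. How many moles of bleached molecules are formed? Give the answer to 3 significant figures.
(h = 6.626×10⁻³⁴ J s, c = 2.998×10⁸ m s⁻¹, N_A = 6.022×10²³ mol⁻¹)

Photon energy at 412 nm: hc/λ = (6.626×10⁻³⁴)(2.998×10⁸)/(412×10⁻⁹) = 4.822×10⁻¹⁹ J.
Photons incident: 2.51 / 4.822×10⁻¹⁹ = 5.205×10¹⁸, i.e. 5.205×10¹⁸/6.022×10²³ = 8.643×10⁻⁶ mol.
Photons absorbed: 0.393 × 8.643×10⁻⁶ = 3.397×10⁻⁶ mol.
Product: Φ × n_abs = 0.00925 × 3.397×10⁻⁶ = 3.142×10⁻⁸ mol.

3.14×10⁻⁸ mol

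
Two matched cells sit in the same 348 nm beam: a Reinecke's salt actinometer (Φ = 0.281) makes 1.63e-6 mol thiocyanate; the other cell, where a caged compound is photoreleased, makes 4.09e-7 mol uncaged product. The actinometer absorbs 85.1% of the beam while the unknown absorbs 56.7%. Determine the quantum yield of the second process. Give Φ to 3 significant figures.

Photons absorbed by the actinometer: 1.63e-6 / 0.281 = 5.801e-6 mol.
Incident flux: 5.801e-6 / 0.851 = 6.817e-6 einstein.
Absorbed by unknown: 0.567 × 6.817e-6 = 3.865e-6 mol.
Φ(unknown) = 4.09e-7 / 3.865e-6 = 0.106.

Φ = 0.106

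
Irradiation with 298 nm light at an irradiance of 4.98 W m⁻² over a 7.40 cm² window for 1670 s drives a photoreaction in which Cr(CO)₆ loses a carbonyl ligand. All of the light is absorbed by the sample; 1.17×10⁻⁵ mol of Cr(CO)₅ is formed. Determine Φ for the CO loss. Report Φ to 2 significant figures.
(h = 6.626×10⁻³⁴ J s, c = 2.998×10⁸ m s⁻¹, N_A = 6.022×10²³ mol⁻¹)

Φ = 0.76

Photon energy at 298 nm: hc/λ = (6.626×10⁻³⁴)(2.998×10⁸)/(298×10⁻⁹) = 6.666×10⁻¹⁹ J.
Energy delivered: (4.98 W m⁻²)(7.40×10⁻⁴ m²)(1670 s) = 6.154 J.
Photons incident: 6.154 / 6.666×10⁻¹⁹ = 9.232×10¹⁸, i.e. 9.232×10¹⁸/6.022×10²³ = 1.533×10⁻⁵ mol.
Φ = 1.17×10⁻⁵ mol / 1.533×10⁻⁵ mol photons = 0.76.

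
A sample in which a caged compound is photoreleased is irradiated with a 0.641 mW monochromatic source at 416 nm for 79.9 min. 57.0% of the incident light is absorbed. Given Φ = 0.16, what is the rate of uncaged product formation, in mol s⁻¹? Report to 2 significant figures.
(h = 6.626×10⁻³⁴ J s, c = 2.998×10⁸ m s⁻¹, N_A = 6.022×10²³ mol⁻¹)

2.0×10⁻¹⁰ mol s⁻¹

Photon energy at 416 nm: hc/λ = (6.626×10⁻³⁴)(2.998×10⁸)/(416×10⁻⁹) = 4.775×10⁻¹⁹ J.
Energy delivered: (0.641 mW)(4794 s) = 3.073 J.
Photons incident: 3.073 / 4.775×10⁻¹⁹ = 6.436×10¹⁸, i.e. 6.436×10¹⁸/6.022×10²³ = 1.069×10⁻⁵ mol.
Photons absorbed: 0.570 × 1.069×10⁻⁵ = 6.093×10⁻⁶ mol.
Product formed: 0.16 × 6.093×10⁻⁶ = 9.749×10⁻⁷ mol.
Rate: 9.749×10⁻⁷ / 4794 s = 2.0×10⁻¹⁰ mol s⁻¹.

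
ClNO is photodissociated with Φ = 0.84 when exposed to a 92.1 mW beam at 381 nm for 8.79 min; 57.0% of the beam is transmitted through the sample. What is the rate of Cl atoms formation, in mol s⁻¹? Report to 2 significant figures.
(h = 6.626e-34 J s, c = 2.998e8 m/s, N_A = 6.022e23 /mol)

1.1e-7 mol s⁻¹

Photon energy at 381 nm: hc/λ = (6.626e-34)(2.998e8)/(381e-9) = 5.214e-19 J.
Energy delivered: (92.1 mW)(527.4 s) = 48.57 J.
Photons incident: 48.57 / 5.214e-19 = 9.315e19, i.e. 9.315e19/6.022e23 = 1.547e-4 mol.
Fraction absorbed: 1 − 57.0/100 = 0.4300.
Photons absorbed: 0.4300 × 1.547e-4 = 6.652e-5 mol.
Product formed: 0.84 × 6.652e-5 = 5.588e-5 mol.
Rate: 5.588e-5 / 527.4 s = 1.1e-7 mol s⁻¹.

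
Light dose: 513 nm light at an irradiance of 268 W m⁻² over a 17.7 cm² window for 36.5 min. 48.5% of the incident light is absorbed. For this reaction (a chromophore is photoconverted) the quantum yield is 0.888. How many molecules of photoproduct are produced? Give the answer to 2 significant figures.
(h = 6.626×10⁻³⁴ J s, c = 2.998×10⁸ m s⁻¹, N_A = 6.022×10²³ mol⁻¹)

1.2×10²¹ molecules

Photon energy at 513 nm: hc/λ = (6.626×10⁻³⁴)(2.998×10⁸)/(513×10⁻⁹) = 3.872×10⁻¹⁹ J.
Energy delivered: (268 W m⁻²)(17.7×10⁻⁴ m²)(2190 s) = 1039 J.
Photons incident: 1039 / 3.872×10⁻¹⁹ = 2.683×10²¹, i.e. 2.683×10²¹/6.022×10²³ = 0.004455 mol.
Photons absorbed: 0.485 × 0.004455 = 0.002161 mol.
Product: Φ × n_abs = 0.888 × 0.002161 = 0.001919 mol.
As a count: 0.001919 × 6.022×10²³ = 1.2×10²¹.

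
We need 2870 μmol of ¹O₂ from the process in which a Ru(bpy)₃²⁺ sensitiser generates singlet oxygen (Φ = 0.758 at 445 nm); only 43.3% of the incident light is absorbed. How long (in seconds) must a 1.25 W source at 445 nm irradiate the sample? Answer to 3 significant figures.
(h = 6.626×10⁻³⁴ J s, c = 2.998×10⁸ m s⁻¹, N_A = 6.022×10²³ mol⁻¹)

t ≈ 1880 s

Product: 2870 μmol = 0.00287 mol.
Photons that must be absorbed: 0.00287 / 0.758 = 0.003786 mol.
Incident photons needed: 0.003786 / 0.433 = 0.008744 mol.
Photon energy: hc/λ = 4.464×10⁻¹⁹ J; per mole, 2.688×10⁵ J mol⁻¹.
Energy required: 0.008744 × 2.688×10⁵ = 2350 J.
Time: 2350 J / 1.25 W = 1880 s.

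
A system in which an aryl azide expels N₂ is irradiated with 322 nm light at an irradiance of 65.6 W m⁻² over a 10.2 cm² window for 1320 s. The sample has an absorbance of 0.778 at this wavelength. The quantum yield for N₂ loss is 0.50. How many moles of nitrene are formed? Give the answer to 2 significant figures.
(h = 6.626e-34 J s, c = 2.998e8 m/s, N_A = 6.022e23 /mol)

9.9e-5 mol

Photon energy at 322 nm: hc/λ = (6.626e-34)(2.998e8)/(322e-9) = 6.169e-19 J.
Energy delivered: (65.6 W m⁻²)(10.2e-4 m²)(1320 s) = 88.32 J.
Photons incident: 88.32 / 6.169e-19 = 1.432e20, i.e. 1.432e20/6.022e23 = 2.378e-4 mol.
Fraction absorbed: 1 − 10^(−0.778) = 0.8333.
Photons absorbed: 0.8333 × 2.378e-4 = 1.982e-4 mol.
Product: Φ × n_abs = 0.50 × 1.982e-4 = 9.910e-5 mol.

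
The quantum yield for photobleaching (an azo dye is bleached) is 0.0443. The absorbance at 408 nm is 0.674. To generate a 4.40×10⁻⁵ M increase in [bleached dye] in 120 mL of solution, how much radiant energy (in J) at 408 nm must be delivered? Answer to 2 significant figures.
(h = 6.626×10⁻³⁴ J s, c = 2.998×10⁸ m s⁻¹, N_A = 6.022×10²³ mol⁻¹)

Product: (4.40×10⁻⁵ M)(0.12 L) = 5.280×10⁻⁶ mol.
Photons that must be absorbed: 5.280×10⁻⁶ / 0.0443 = 1.192×10⁻⁴ mol.
Fraction absorbed: 1 − 10^(−0.674) = 0.7882.
Incident photons needed: 1.192×10⁻⁴ / 0.7882 = 1.512×10⁻⁴ mol.
Photon energy: hc/λ = 4.869×10⁻¹⁹ J; per mole, 2.932×10⁵ J mol⁻¹.
Energy required: 1.512×10⁻⁴ × 2.932×10⁵ = 44 J.

44 J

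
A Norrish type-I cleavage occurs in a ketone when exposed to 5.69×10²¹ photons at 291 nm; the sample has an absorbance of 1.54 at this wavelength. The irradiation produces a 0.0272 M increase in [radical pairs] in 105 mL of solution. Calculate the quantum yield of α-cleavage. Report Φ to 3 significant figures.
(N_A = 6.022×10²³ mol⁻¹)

Φ = 0.311

Product: (0.0272 M)(0.105 L) = 0.002856 mol.
Moles of photons: 5.69×10²¹ / 6.022×10²³ = 0.009449 mol.
Fraction absorbed: 1 − 10^(−1.54) = 0.9712.
Photons absorbed: 0.9712 × 0.009449 = 0.009177 mol.
Φ = 0.002856 mol / 0.009177 mol photons = 0.311.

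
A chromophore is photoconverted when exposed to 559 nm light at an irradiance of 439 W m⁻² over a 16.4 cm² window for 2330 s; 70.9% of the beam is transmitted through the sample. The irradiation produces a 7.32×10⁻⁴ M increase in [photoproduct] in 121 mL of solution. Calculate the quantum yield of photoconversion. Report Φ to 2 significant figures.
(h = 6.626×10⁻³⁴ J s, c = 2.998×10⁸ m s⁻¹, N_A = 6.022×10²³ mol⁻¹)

Φ = 0.039

Product: (7.32×10⁻⁴ M)(0.121 L) = 8.857×10⁻⁵ mol.
Photon energy at 559 nm: hc/λ = (6.626×10⁻³⁴)(2.998×10⁸)/(559×10⁻⁹) = 3.554×10⁻¹⁹ J.
Energy delivered: (439 W m⁻²)(16.4×10⁻⁴ m²)(2330 s) = 1678 J.
Photons incident: 1678 / 3.554×10⁻¹⁹ = 4.721×10²¹, i.e. 4.721×10²¹/6.022×10²³ = 0.007840 mol.
Fraction absorbed: 1 − 70.9/100 = 0.2910.
Photons absorbed: 0.2910 × 0.007840 = 0.002281 mol.
Φ = 8.857×10⁻⁵ mol / 0.002281 mol photons = 0.039.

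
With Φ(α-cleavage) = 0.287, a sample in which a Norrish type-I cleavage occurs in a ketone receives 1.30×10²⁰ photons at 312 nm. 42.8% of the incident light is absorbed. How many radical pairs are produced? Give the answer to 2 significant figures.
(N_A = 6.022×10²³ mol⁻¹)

Moles of photons: 1.30×10²⁰ / 6.022×10²³ = 2.159×10⁻⁴ mol.
Photons absorbed: 0.428 × 2.159×10⁻⁴ = 9.241×10⁻⁵ mol.
Product: Φ × n_abs = 0.287 × 9.241×10⁻⁵ = 2.652×10⁻⁵ mol.
As a count: 2.652×10⁻⁵ × 6.022×10²³ = 1.6×10¹⁹.

1.6×10¹⁹ radical pairs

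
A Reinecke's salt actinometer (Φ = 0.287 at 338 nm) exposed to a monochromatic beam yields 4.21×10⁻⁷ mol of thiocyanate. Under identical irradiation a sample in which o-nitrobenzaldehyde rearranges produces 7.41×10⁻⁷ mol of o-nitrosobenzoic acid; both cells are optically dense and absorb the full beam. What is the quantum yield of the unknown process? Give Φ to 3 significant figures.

Φ = 0.505

Photons absorbed by the actinometer: 4.21×10⁻⁷ / 0.287 = 1.467×10⁻⁶ mol.
Φ(unknown) = 7.41×10⁻⁷ / 1.467×10⁻⁶ = 0.505.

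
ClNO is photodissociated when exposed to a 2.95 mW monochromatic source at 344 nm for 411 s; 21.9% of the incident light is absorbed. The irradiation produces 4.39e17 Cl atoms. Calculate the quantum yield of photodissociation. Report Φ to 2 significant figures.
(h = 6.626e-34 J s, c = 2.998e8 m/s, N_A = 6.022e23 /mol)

Φ = 0.95

Product: 4.39e17 / 6.022e23 = 7.290e-7 mol.
Photon energy at 344 nm: hc/λ = (6.626e-34)(2.998e8)/(344e-9) = 5.775e-19 J.
Energy delivered: (2.95 mW)(411 s) = 1.212 J.
Photons incident: 1.212 / 5.775e-19 = 2.099e18, i.e. 2.099e18/6.022e23 = 3.486e-6 mol.
Photons absorbed: 0.219 × 3.486e-6 = 7.634e-7 mol.
Φ = 7.290e-7 mol / 7.634e-7 mol photons = 0.95.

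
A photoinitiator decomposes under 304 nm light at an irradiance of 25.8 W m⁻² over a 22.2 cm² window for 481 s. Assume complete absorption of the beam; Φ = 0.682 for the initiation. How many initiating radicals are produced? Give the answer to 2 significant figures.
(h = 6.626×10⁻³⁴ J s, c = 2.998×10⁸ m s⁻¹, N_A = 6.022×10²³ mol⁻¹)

2.9×10¹⁹ initiating radicals

Photon energy at 304 nm: hc/λ = (6.626×10⁻³⁴)(2.998×10⁸)/(304×10⁻⁹) = 6.534×10⁻¹⁹ J.
Energy delivered: (25.8 W m⁻²)(22.2×10⁻⁴ m²)(481 s) = 27.55 J.
Photons incident: 27.55 / 6.534×10⁻¹⁹ = 4.216×10¹⁹, i.e. 4.216×10¹⁹/6.022×10²³ = 7.001×10⁻⁵ mol.
Product: Φ × n_abs = 0.682 × 7.001×10⁻⁵ = 4.775×10⁻⁵ mol.
As a count: 4.775×10⁻⁵ × 6.022×10²³ = 2.9×10¹⁹.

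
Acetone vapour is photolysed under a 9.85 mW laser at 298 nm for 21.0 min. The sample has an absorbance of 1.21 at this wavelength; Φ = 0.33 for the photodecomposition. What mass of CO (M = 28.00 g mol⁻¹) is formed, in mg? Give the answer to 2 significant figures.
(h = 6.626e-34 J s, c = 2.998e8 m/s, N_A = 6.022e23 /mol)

0.27 mg

Photon energy at 298 nm: hc/λ = (6.626e-34)(2.998e8)/(298e-9) = 6.666e-19 J.
Energy delivered: (9.85 mW)(1260 s) = 12.41 J.
Photons incident: 12.41 / 6.666e-19 = 1.862e19, i.e. 1.862e19/6.022e23 = 3.092e-5 mol.
Fraction absorbed: 1 − 10^(−1.21) = 0.9383.
Photons absorbed: 0.9383 × 3.092e-5 = 2.901e-5 mol.
Product: Φ × n_abs = 0.33 × 2.901e-5 = 9.573e-6 mol.
Mass: 9.573e-6 × 28.00 = 2.680e-4 g = 0.27 mg.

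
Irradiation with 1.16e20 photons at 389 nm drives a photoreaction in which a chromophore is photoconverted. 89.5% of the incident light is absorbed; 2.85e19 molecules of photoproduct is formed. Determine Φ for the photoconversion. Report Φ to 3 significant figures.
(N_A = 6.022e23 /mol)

Φ = 0.275

Product: 2.85e19 / 6.022e23 = 4.733e-5 mol.
Moles of photons: 1.16e20 / 6.022e23 = 1.926e-4 mol.
Photons absorbed: 0.895 × 1.926e-4 = 1.724e-4 mol.
Φ = 4.733e-5 mol / 1.724e-4 mol photons = 0.275.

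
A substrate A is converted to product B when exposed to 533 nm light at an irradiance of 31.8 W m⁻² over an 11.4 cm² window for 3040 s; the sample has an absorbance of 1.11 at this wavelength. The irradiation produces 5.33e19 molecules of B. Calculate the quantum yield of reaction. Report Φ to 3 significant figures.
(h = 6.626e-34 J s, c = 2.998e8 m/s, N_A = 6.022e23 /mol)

Product: 5.33e19 / 6.022e23 = 8.851e-5 mol.
Photon energy at 533 nm: hc/λ = (6.626e-34)(2.998e8)/(533e-9) = 3.727e-19 J.
Energy delivered: (31.8 W m⁻²)(11.4e-4 m²)(3040 s) = 110.2 J.
Photons incident: 110.2 / 3.727e-19 = 2.957e20, i.e. 2.957e20/6.022e23 = 4.910e-4 mol.
Fraction absorbed: 1 − 10^(−1.11) = 0.9224.
Photons absorbed: 0.9224 × 4.910e-4 = 4.529e-4 mol.
Φ = 8.851e-5 mol / 4.529e-4 mol photons = 0.195.

Φ = 0.195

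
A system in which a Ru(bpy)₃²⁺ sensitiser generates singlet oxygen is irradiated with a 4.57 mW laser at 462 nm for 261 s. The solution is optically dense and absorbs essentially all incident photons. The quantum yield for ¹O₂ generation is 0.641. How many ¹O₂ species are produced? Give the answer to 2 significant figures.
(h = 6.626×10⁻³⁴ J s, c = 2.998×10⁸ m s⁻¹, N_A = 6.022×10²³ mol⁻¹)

1.8×10¹⁸ species

Photon energy at 462 nm: hc/λ = (6.626×10⁻³⁴)(2.998×10⁸)/(462×10⁻⁹) = 4.300×10⁻¹⁹ J.
Energy delivered: (4.57 mW)(261 s) = 1.193 J.
Photons incident: 1.193 / 4.300×10⁻¹⁹ = 2.774×10¹⁸, i.e. 2.774×10¹⁸/6.022×10²³ = 4.606×10⁻⁶ mol.
Product: Φ × n_abs = 0.641 × 4.606×10⁻⁶ = 2.952×10⁻⁶ mol.
As a count: 2.952×10⁻⁶ × 6.022×10²³ = 1.8×10¹⁸.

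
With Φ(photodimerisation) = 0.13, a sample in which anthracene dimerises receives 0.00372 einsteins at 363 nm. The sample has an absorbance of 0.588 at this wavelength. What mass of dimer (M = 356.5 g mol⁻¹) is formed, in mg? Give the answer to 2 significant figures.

130 mg

Fraction absorbed: 1 − 10^(−0.588) = 0.7418.
Photons absorbed: 0.7418 × 0.00372 = 0.002759 mol.
Product: Φ × n_abs = 0.13 × 0.002759 = 3.587×10⁻⁴ mol.
Mass: 3.587×10⁻⁴ × 356.5 = 0.1279 g = 130 mg.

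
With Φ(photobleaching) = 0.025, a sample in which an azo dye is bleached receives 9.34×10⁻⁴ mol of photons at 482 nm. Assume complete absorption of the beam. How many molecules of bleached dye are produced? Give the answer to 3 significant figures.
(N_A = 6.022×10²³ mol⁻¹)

Product: Φ × n_abs = 0.025 × 9.34×10⁻⁴ = 2.335×10⁻⁵ mol.
As a count: 2.335×10⁻⁵ × 6.022×10²³ = 1.41×10¹⁹.

1.41×10¹⁹ molecules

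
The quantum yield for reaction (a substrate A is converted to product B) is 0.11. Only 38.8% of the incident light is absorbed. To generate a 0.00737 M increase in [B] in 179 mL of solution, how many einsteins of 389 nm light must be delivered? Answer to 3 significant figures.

0.0309 einstein

Product: (0.00737 M)(0.179 L) = 0.001319 mol.
Photons that must be absorbed: 0.001319 / 0.11 = 0.01199 mol.
Incident photons needed: 0.01199 / 0.388 = 0.03090 mol.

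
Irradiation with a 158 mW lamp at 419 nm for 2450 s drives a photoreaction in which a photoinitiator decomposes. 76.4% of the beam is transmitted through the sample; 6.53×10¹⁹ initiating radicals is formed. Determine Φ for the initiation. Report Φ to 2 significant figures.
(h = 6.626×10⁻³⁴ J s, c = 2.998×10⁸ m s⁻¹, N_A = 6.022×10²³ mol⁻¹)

Product: 6.53×10¹⁹ / 6.022×10²³ = 1.084×10⁻⁴ mol.
Photon energy at 419 nm: hc/λ = (6.626×10⁻³⁴)(2.998×10⁸)/(419×10⁻⁹) = 4.741×10⁻¹⁹ J.
Energy delivered: (158 mW)(2450 s) = 387.1 J.
Photons incident: 387.1 / 4.741×10⁻¹⁹ = 8.165×10²⁰, i.e. 8.165×10²⁰/6.022×10²³ = 0.001356 mol.
Fraction absorbed: 1 − 76.4/100 = 0.2360.
Photons absorbed: 0.2360 × 0.001356 = 3.200×10⁻⁴ mol.
Φ = 1.084×10⁻⁴ mol / 3.200×10⁻⁴ mol photons = 0.34.

Φ = 0.34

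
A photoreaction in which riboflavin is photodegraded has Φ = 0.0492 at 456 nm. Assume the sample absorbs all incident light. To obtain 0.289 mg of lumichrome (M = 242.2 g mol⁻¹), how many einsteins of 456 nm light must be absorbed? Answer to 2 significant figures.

Product: 0.289 mg / 242.2 g mol⁻¹ = 1.193e-6 mol.
Photons that must be absorbed: 1.193e-6 / 0.0492 = 2.425e-5 mol.

2.4e-5 einstein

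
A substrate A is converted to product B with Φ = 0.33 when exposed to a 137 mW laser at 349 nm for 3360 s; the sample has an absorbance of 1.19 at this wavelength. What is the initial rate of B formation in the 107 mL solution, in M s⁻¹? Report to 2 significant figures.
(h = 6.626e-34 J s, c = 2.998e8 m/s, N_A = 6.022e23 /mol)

Photon energy at 349 nm: hc/λ = (6.626e-34)(2.998e8)/(349e-9) = 5.692e-19 J.
Energy delivered: (137 mW)(3360 s) = 460.3 J.
Photons incident: 460.3 / 5.692e-19 = 8.087e20, i.e. 8.087e20/6.022e23 = 0.001343 mol.
Fraction absorbed: 1 − 10^(−1.19) = 0.9354.
Photons absorbed: 0.9354 × 0.001343 = 0.001256 mol.
Product formed: 0.33 × 0.001256 = 4.145e-4 mol.
Rate: 4.145e-4 mol / (3360 s × 0.107 L) = 1.2e-6 M s⁻¹.

1.2e-6 M s⁻¹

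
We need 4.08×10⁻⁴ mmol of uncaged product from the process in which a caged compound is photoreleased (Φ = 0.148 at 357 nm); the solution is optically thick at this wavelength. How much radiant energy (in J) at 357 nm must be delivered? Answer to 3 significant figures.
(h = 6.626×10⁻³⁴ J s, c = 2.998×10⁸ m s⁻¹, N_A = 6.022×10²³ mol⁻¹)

Product: 4.08×10⁻⁴ mmol = 4.08×10⁻⁷ mol.
Photons that must be absorbed: 4.08×10⁻⁷ / 0.148 = 2.757×10⁻⁶ mol.
Photon energy: hc/λ = 5.564×10⁻¹⁹ J; per mole, 3.351×10⁵ J mol⁻¹.
Energy required: 2.757×10⁻⁶ × 3.351×10⁵ = 0.924 J.

0.924 J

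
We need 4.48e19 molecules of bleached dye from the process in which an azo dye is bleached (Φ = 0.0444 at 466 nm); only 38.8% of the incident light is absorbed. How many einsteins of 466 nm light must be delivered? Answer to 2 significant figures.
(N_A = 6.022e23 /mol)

Product: 4.48e19 / 6.022e23 = 7.439e-5 mol.
Photons that must be absorbed: 7.439e-5 / 0.0444 = 0.001675 mol.
Incident photons needed: 0.001675 / 0.388 = 0.004317 mol.

0.0043 einstein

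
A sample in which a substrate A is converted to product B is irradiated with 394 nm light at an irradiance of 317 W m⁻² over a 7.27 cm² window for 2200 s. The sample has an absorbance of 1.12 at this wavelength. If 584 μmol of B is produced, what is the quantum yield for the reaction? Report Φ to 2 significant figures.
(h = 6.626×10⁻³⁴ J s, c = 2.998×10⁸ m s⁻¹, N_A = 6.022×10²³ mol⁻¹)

Product: 584 μmol = 5.84×10⁻⁴ mol.
Photon energy at 394 nm: hc/λ = (6.626×10⁻³⁴)(2.998×10⁸)/(394×10⁻⁹) = 5.042×10⁻¹⁹ J.
Energy delivered: (317 W m⁻²)(7.27×10⁻⁴ m²)(2200 s) = 507.0 J.
Photons incident: 507.0 / 5.042×10⁻¹⁹ = 1.006×10²¹, i.e. 1.006×10²¹/6.022×10²³ = 0.001671 mol.
Fraction absorbed: 1 − 10^(−1.12) = 0.9241.
Photons absorbed: 0.9241 × 0.001671 = 0.001544 mol.
Φ = 5.84×10⁻⁴ mol / 0.001544 mol photons = 0.38.

Φ = 0.38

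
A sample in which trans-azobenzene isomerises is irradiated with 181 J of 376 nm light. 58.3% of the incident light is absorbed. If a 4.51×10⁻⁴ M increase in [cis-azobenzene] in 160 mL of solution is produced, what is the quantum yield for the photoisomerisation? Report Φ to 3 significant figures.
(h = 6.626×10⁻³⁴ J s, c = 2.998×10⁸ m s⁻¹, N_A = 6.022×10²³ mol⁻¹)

Product: (4.51×10⁻⁴ M)(0.16 L) = 7.216×10⁻⁵ mol.
Photon energy at 376 nm: hc/λ = (6.626×10⁻³⁴)(2.998×10⁸)/(376×10⁻⁹) = 5.283×10⁻¹⁹ J.
Photons incident: 181 / 5.283×10⁻¹⁹ = 3.426×10²⁰, i.e. 3.426×10²⁰/6.022×10²³ = 5.689×10⁻⁴ mol.
Photons absorbed: 0.583 × 5.689×10⁻⁴ = 3.317×10⁻⁴ mol.
Φ = 7.216×10⁻⁵ mol / 3.317×10⁻⁴ mol photons = 0.218.

Φ = 0.218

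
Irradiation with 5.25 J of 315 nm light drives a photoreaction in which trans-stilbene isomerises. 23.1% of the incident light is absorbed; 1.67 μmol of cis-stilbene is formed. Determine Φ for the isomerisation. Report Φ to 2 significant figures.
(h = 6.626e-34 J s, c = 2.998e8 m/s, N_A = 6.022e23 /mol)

Φ = 0.52

Product: 1.67 μmol = 1.67e-6 mol.
Photon energy at 315 nm: hc/λ = (6.626e-34)(2.998e8)/(315e-9) = 6.306e-19 J.
Photons incident: 5.25 / 6.306e-19 = 8.325e18, i.e. 8.325e18/6.022e23 = 1.382e-5 mol.
Photons absorbed: 0.231 × 1.382e-5 = 3.192e-6 mol.
Φ = 1.67e-6 mol / 3.192e-6 mol photons = 0.52.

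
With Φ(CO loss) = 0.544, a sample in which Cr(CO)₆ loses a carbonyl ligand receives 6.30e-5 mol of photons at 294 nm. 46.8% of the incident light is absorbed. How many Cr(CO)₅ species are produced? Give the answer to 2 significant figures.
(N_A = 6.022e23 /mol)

Photons absorbed: 0.468 × 6.30e-5 = 2.948e-5 mol.
Product: Φ × n_abs = 0.544 × 2.948e-5 = 1.604e-5 mol.
As a count: 1.604e-5 × 6.022e23 = 9.7e18.

9.7e18 species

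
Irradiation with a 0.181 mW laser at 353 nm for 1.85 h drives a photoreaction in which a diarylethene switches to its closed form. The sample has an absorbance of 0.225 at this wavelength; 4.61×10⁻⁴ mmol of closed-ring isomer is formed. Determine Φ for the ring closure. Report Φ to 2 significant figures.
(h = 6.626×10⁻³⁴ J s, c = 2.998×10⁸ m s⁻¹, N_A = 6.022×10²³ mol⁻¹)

Product: 4.61×10⁻⁴ mmol = 4.61×10⁻⁷ mol.
Photon energy at 353 nm: hc/λ = (6.626×10⁻³⁴)(2.998×10⁸)/(353×10⁻⁹) = 5.627×10⁻¹⁹ J.
Energy delivered: (0.181 mW)(6660 s) = 1.205 J.
Photons incident: 1.205 / 5.627×10⁻¹⁹ = 2.141×10¹⁸, i.e. 2.141×10¹⁸/6.022×10²³ = 3.555×10⁻⁶ mol.
Fraction absorbed: 1 − 10^(−0.225) = 0.4043.
Photons absorbed: 0.4043 × 3.555×10⁻⁶ = 1.437×10⁻⁶ mol.
Φ = 4.61×10⁻⁷ mol / 1.437×10⁻⁶ mol photons = 0.32.

Φ = 0.32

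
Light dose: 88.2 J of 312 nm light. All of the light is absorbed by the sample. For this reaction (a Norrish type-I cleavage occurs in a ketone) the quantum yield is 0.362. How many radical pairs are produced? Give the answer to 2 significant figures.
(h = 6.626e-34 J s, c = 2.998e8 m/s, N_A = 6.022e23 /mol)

Photon energy at 312 nm: hc/λ = (6.626e-34)(2.998e8)/(312e-9) = 6.367e-19 J.
Photons incident: 88.2 / 6.367e-19 = 1.385e20, i.e. 1.385e20/6.022e23 = 2.300e-4 mol.
Product: Φ × n_abs = 0.362 × 2.300e-4 = 8.326e-5 mol.
As a count: 8.326e-5 × 6.022e23 = 5.0e19.

5.0e19 radical pairs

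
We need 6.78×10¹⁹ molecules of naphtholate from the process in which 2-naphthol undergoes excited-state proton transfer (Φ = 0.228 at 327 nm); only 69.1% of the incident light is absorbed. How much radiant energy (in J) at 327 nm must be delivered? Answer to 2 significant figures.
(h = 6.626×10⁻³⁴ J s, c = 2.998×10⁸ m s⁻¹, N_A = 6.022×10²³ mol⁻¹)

260 J

Product: 6.78×10¹⁹ / 6.022×10²³ = 1.126×10⁻⁴ mol.
Photons that must be absorbed: 1.126×10⁻⁴ / 0.228 = 4.939×10⁻⁴ mol.
Incident photons needed: 4.939×10⁻⁴ / 0.691 = 7.148×10⁻⁴ mol.
Photon energy: hc/λ = 6.075×10⁻¹⁹ J; per mole, 3.658×10⁵ J mol⁻¹.
Energy required: 7.148×10⁻⁴ × 3.658×10⁵ = 260 J.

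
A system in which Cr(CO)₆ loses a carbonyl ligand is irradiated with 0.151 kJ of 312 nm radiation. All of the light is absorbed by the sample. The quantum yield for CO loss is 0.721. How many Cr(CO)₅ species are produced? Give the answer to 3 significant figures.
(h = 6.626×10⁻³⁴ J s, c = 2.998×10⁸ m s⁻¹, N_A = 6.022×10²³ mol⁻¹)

1.71×10²⁰ species

Photon energy at 312 nm: hc/λ = (6.626×10⁻³⁴)(2.998×10⁸)/(312×10⁻⁹) = 6.367×10⁻¹⁹ J.
Incident energy: 0.151 kJ = 151 J.
Photons incident: 151 / 6.367×10⁻¹⁹ = 2.372×10²⁰, i.e. 2.372×10²⁰/6.022×10²³ = 3.939×10⁻⁴ mol.
Product: Φ × n_abs = 0.721 × 3.939×10⁻⁴ = 2.840×10⁻⁴ mol.
As a count: 2.840×10⁻⁴ × 6.022×10²³ = 1.71×10²⁰.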